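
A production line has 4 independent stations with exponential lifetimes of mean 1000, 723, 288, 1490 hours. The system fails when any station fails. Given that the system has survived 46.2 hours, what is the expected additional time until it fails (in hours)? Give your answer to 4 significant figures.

153.2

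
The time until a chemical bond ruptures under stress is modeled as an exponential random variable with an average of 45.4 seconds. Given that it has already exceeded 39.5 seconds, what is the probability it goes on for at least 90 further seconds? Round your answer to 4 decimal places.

0.1377

The rate is λ = 1/45.4 = 0.0220264 per second.
P(X > s+t | X > s) = e^(−λ(s+t))/e^(−λs) = e^(−λt), independent of s = 39.5.
P(X > 90) = e^(−1.9824) ≈ 0.1377.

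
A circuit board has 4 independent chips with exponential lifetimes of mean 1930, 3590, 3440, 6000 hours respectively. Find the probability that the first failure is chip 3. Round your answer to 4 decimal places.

Rates: λ_i = 1/mean_i → 0.000518135, 0.000278552, 0.000290698, 0.000166667; Σλ = 0.00125405.
P(chip 3 first) = λ_3/Σλ = 0.000290698/0.00125405 ≈ 0.2318.

0.2318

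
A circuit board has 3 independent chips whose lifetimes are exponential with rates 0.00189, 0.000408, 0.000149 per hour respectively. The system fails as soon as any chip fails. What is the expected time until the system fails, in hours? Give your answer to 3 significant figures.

The time to first failure is exponential with rate Σλ = 0.00189 + 0.000408 + 0.000149 = 0.002447.
E[min] = 1/Σλ = 1/0.002447 = 408.664 hours.

409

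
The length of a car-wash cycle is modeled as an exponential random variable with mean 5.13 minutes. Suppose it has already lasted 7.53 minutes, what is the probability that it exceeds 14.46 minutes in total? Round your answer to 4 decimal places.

0.2590

The rate is λ = 1/5.13 = 0.194932 per minute.
P(X > s+t | X > s) = e^(−λ(s+t))/e^(−λs) = e^(−λt), independent of s = 7.53.
P(X > 6.93) = e^(−1.3509) ≈ 0.2590.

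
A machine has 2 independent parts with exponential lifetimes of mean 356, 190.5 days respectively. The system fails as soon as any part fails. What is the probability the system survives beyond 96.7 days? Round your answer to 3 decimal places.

The first failure time is exponential with rate Σλ_i = 1/356 + 1/190.5 = 0.00805833 per day.
P(min > 96.7) = e^(−0.00805833·96.7) = e^(−0.77924) ≈ 0.459.

0.459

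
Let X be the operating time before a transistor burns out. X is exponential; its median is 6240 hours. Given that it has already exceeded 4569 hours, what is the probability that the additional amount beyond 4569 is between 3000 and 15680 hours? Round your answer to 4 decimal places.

0.5414

For an exponential, median = ln(2)/λ, so λ = ln 2 / 6240 = 0.000111081 per hour.
Memoryless: the residual past 4569 is again Exp(λ).
P(3000 < residual < 15680) = e^(−λ·3000) − e^(−λ·15680) = 0.71660 − 0.17521 ≈ 0.5414.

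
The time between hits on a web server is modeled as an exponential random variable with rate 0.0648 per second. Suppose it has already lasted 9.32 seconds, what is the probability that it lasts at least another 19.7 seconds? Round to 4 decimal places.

P(X > s+t | X > s) = e^(−λ(s+t))/e^(−λs) = e^(−λt), independent of s = 9.32.
P(X > 19.7) = e^(−1.2766) ≈ 0.2790.

0.2790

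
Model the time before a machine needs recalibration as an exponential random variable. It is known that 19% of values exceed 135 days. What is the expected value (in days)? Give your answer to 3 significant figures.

e^(−λ·135) = 0.19 ⇒ λ = −ln(0.19)/135 = 0.0123017.
Mean = 1/λ = 81.2895 days.

81.3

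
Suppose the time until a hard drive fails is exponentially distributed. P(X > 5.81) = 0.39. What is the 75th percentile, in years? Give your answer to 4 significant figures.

8.554

e^(−λ·5.81) = 0.39 ⇒ λ = −ln(0.39)/5.81 = 0.162067.
75th percentile: 1 − e^(−λt) = 0.75, t = −ln(0.25)/λ = 8.55384 years.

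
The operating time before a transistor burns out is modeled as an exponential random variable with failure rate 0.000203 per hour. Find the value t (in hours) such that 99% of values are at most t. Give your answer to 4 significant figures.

22690

Set 1 − e^(−λt) = 0.99, so t = −ln(0.01)/λ = 4.6052/0.000203 ≈ 22685.6 hours.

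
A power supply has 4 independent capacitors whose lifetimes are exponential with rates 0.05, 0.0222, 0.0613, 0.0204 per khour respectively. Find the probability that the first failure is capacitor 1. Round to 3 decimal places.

0.325

The time to first failure is exponential with rate Σλ = 0.05 + 0.0222 + 0.0613 + 0.0204 = 0.1539.
P(capacitor 1 first) = λ_1/Σλ = 0.05/0.1539 ≈ 0.325.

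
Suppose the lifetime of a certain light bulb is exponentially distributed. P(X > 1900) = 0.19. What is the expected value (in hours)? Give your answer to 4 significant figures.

e^(−λ·1900) = 0.19 ⇒ λ = −ln(0.19)/1900 = 0.000874069.
Mean = 1/λ = 1144.07 hours.

1144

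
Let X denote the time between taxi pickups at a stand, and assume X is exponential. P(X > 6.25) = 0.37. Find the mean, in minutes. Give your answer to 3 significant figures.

e^(−λ·6.25) = 0.37 ⇒ λ = −ln(0.37)/6.25 = 0.15908.
Mean = 1/λ = 6.28613 minutes.

6.29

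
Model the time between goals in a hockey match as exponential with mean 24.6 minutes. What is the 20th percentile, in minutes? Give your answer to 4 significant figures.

5.489

The rate is λ = 1/24.6 = 0.0406504 per minute.
Set 1 − e^(−λt) = 0.2, so t = −ln(0.8)/λ = 0.22314/0.0406504 ≈ 5.48933 minutes.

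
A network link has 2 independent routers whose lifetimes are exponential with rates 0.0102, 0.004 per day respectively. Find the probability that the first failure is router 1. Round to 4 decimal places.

0.7183

The time to first failure is exponential with rate Σλ = 0.0102 + 0.004 = 0.0142.
P(router 1 first) = λ_1/Σλ = 0.0102/0.0142 ≈ 0.7183.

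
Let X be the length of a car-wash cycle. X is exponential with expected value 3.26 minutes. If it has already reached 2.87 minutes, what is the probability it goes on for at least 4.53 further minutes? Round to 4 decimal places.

0.2492

The rate is λ = 1/3.26 = 0.306748 per minute.
P(X > s+t | X > s) = e^(−λ(s+t))/e^(−λs) = e^(−λt), independent of s = 2.87.
P(X > 4.53) = e^(−1.3896) ≈ 0.2492.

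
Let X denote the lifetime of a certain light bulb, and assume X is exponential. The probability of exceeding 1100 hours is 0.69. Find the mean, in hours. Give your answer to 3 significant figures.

e^(−λ·1100) = 0.69 ⇒ λ = −ln(0.69)/1100 = 0.000337331.
Mean = 1/λ = 2964.45 hours.

2960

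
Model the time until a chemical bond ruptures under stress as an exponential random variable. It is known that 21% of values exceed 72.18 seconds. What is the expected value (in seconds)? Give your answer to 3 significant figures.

e^(−λ·72.18) = 0.21 ⇒ λ = −ln(0.21)/72.18 = 0.0216216.
Mean = 1/λ = 46.25 seconds.

46.3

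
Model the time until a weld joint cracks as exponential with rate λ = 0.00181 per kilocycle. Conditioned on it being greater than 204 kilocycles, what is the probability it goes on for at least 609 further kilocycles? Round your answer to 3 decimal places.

0.332

By the memoryless property, P(X > 204+609 | X > 204) = P(X > 609).
P(X > 609) = e^(−1.1023) ≈ 0.332.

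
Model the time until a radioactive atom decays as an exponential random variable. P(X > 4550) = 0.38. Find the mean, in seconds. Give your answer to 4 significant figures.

e^(−λ·4550) = 0.38 ⇒ λ = −ln(0.38)/4550 = 0.000212656.
Mean = 1/λ = 4702.43 seconds.

4702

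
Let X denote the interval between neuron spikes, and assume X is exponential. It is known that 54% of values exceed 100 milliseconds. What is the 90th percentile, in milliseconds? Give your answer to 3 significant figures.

374

e^(−λ·100) = 0.54 ⇒ λ = −ln(0.54)/100 = 0.00616186.
90th percentile: 1 − e^(−λt) = 0.9, t = −ln(0.1)/λ = 373.683 milliseconds.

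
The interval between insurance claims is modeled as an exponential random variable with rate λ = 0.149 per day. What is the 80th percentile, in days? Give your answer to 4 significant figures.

Set 1 − e^(−λt) = 0.8, so t = −ln(0.2)/λ = 1.6094/0.149 ≈ 10.8016 days.

10.80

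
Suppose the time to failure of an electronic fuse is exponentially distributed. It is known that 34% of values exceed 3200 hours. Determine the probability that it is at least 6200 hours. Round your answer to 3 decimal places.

0.124

e^(−λ·3200) = 0.34 ⇒ λ = −ln(0.34)/3200 = 0.000337128.
P(X > 6200) = e^(−0.000337128·6200) = e^(−2.0902) ≈ 0.124.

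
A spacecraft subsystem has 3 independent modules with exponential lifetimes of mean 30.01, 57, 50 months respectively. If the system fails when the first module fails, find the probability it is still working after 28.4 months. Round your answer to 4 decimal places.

0.1336

The first failure time is exponential with rate Σλ_i = 1/30.01 + 1/57 + 1/50 = 0.0708661 per month.
P(min > 28.4) = e^(−0.0708661·28.4) = e^(−2.0126) ≈ 0.1336.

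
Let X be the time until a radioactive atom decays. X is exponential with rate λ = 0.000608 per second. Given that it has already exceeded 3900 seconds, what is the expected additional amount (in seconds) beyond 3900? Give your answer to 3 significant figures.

1640

By memorylessness, the remaining amount past any threshold is again Exp(λ) with mean 1/λ = 1644.74 seconds.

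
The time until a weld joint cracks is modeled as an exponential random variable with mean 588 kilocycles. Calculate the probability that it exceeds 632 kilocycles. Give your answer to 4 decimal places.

0.3414

The rate is λ = 1/588 = 0.00170068 per kilocycle.
P(X > 632) = e^(−λ·632) = e^(−1.0748) ≈ 0.3414.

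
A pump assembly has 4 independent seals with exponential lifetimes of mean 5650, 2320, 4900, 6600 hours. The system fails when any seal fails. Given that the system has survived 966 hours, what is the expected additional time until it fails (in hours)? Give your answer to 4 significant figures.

First-failure rate Σλ = 1/5650 + 1/2320 + 1/4900 + 1/6600 = 0.000963622.
By memorylessness the expected residual is 1/Σλ = 1037.75 hours, regardless of the 966 already elapsed.

1038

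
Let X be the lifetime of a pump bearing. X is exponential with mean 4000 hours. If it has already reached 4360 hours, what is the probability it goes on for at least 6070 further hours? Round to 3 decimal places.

0.219

The rate is λ = 1/4000 = 0.00025 per hour.
P(X > s+t | X > s) = e^(−λ(s+t))/e^(−λs) = e^(−λt), independent of s = 4360.
P(X > 6070) = e^(−1.5175) ≈ 0.219.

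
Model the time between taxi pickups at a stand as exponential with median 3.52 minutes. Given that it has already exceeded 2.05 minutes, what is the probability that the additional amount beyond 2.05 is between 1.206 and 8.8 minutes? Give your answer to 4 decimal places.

0.6118

For an exponential, median = ln(2)/λ, so λ = ln 2 / 3.52 = 0.196917 per minute.
Memoryless: the residual past 2.05 is again Exp(λ).
P(1.206 < residual < 8.8) = e^(−λ·1.206) − e^(−λ·8.8) = 0.78861 − 0.17678 ≈ 0.6118.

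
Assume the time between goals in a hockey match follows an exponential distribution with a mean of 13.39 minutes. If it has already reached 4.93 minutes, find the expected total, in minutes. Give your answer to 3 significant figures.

18.3

The rate is λ = 1/13.39 = 0.0746826 per minute.
By memorylessness, E[X | X > 4.93] = 4.93 + 1/λ = 4.93 + 13.39 = 18.32 minutes.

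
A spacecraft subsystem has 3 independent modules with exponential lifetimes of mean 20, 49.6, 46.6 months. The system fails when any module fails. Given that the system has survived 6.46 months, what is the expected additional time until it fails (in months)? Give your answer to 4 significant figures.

10.91

First-failure rate Σλ = 1/20 + 1/49.6 + 1/46.6 = 0.0916205.
By memorylessness the expected residual is 1/Σλ = 10.9146 months, regardless of the 6.46 already elapsed.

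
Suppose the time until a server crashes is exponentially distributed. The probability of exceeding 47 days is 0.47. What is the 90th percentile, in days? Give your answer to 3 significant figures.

143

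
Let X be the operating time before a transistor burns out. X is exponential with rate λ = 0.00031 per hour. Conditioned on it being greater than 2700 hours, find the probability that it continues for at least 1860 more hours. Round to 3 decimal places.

By the memoryless property, P(X > 2700+1860 | X > 2700) = P(X > 1860).
P(X > 1860) = e^(−0.5766) ≈ 0.562.

0.562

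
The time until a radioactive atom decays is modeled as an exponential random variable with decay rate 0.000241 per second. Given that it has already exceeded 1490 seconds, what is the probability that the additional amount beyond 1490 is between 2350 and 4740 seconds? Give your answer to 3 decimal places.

Memoryless: the residual past 1490 is again Exp(λ).
P(2350 < residual < 4740) = e^(−λ·2350) − e^(−λ·4740) = 0.56759 − 0.31907 ≈ 0.249.

0.249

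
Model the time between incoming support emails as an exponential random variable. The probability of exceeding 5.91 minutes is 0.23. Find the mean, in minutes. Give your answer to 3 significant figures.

4.02

e^(−λ·5.91) = 0.23 ⇒ λ = −ln(0.23)/5.91 = 0.248676.
Mean = 1/λ = 4.02129 minutes.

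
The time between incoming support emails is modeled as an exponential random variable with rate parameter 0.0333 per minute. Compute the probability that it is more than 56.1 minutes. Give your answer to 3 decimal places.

0.154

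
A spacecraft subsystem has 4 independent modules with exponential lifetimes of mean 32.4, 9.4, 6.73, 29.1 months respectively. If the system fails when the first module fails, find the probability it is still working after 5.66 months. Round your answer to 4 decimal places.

0.1633

The first failure time is exponential with rate Σλ_i = 1/32.4 + 1/9.4 + 1/6.73 + 1/29.1 = 0.3202 per month.
P(min > 5.66) = e^(−0.3202·5.66) = e^(−1.8123) ≈ 0.1633.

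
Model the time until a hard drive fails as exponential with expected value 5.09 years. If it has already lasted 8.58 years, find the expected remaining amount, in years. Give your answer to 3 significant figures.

5.09

The rate is λ = 1/5.09 = 0.196464 per year.
By memorylessness, the remaining amount past any threshold is again Exp(λ) with mean 1/λ = 5.09 years.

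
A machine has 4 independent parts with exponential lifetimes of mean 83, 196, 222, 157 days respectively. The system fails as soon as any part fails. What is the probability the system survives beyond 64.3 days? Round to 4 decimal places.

0.1650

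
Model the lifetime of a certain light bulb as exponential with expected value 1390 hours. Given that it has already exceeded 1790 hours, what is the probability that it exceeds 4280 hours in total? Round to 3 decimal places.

0.167

The rate is λ = 1/1390 = 0.000719424 per hour.
The exponential is memoryless, so the remaining time is again Exp(λ): the condition X > 1790 is irrelevant.
P(X > 2490) = e^(−1.7914) ≈ 0.167.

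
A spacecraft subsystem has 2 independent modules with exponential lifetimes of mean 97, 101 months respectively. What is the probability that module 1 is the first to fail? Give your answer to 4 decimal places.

Rates: λ_i = 1/mean_i → 0.0103093, 0.00990099; Σλ = 0.0202103.
P(module 1 first) = λ_1/Σλ = 0.0103093/0.0202103 ≈ 0.5101.

0.5101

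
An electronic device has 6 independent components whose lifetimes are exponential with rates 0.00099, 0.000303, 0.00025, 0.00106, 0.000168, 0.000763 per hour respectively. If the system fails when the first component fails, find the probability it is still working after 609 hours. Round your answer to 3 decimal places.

The time to first failure is exponential with rate Σλ = 0.00099 + 0.000303 + 0.00025 + 0.00106 + 0.000168 + 0.000763 = 0.003534.
P(min > 609) = e^(−0.003534·609) = e^(−2.1522) ≈ 0.116.

0.116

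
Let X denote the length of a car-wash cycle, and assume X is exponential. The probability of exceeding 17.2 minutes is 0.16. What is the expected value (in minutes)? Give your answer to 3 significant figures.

9.39

e^(−λ·17.2) = 0.16 ⇒ λ = −ln(0.16)/17.2 = 0.106545.
Mean = 1/λ = 9.38567 minutes.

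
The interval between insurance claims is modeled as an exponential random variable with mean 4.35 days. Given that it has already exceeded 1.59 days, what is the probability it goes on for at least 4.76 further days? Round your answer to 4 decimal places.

The rate is λ = 1/4.35 = 0.229885 per day.
P(X > s+t | X > s) = e^(−λ(s+t))/e^(−λs) = e^(−λt), independent of s = 1.59.
P(X > 4.76) = e^(−1.0943) ≈ 0.3348.

0.3348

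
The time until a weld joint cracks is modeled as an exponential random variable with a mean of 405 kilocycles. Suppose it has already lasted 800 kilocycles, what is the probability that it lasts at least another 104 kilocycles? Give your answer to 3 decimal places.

0.774

The rate is λ = 1/405 = 0.00246914 per kilocycle.
By the memoryless property, P(X > 800+104 | X > 800) = P(X > 104).
P(X > 104) = e^(−0.25679) ≈ 0.774.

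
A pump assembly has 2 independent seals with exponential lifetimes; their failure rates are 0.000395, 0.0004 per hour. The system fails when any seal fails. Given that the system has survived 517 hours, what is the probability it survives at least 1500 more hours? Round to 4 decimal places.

Time to first failure ~ Exp(Σλ) with Σλ = 0.000795.
By memorylessness, P(T > 517+1500 | T > 517) = P(T > 1500) = e^(−0.000795·1500) ≈ 0.3035.

0.3035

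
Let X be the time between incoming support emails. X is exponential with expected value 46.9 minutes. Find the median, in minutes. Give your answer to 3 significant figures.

32.5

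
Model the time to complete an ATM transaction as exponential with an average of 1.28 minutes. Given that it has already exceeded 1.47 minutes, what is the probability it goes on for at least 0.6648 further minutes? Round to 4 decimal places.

The rate is λ = 1/1.28 = 0.78125 per minute.
P(X > s+t | X > s) = e^(−λ(s+t))/e^(−λs) = e^(−λt), independent of s = 1.47.
P(X > 0.6648) = e^(−0.51937) ≈ 0.5949.

0.5949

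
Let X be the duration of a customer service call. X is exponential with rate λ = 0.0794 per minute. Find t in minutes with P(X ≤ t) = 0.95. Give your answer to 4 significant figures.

Set 1 − e^(−λt) = 0.95, so t = −ln(0.05)/λ = 2.9957/0.0794 ≈ 37.7296 minutes.

37.73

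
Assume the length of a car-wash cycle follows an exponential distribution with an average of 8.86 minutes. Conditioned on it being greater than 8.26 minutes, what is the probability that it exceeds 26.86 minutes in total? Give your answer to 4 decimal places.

The rate is λ = 1/8.86 = 0.112867 per minute.
P(X > s+t | X > s) = e^(−λ(s+t))/e^(−λs) = e^(−λt), independent of s = 8.26.
P(X > 18.6) = e^(−2.0993) ≈ 0.1225.

0.1225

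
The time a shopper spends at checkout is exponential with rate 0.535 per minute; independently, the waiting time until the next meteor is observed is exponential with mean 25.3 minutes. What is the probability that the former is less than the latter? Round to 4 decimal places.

0.9312

λ_1 = 0.535, λ_2 = 1/25.3 = 0.0395257.
For independent exponentials, P(the former < the latter) = λ_1/(λ_1+λ_2) = 0.535/0.574526 ≈ 0.9312.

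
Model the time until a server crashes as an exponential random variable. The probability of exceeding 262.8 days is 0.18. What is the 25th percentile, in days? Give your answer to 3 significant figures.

e^(−λ·262.8) = 0.18 ⇒ λ = −ln(0.18)/262.8 = 0.00652511.
25th percentile: 1 − e^(−λt) = 0.25, t = −ln(0.75)/λ = 44.0885 days.

44.1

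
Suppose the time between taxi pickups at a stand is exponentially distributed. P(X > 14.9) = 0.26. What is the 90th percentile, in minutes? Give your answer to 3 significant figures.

e^(−λ·14.9) = 0.26 ⇒ λ = −ln(0.26)/14.9 = 0.0904076.
90th percentile: 1 − e^(−λt) = 0.9, t = −ln(0.1)/λ = 25.4689 minutes.

25.5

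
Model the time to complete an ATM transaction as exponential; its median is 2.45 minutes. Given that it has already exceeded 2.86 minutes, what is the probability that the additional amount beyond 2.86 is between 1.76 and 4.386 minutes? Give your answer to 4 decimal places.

0.3187

For an exponential, median = ln(2)/λ, so λ = ln 2 / 2.45 = 0.282917 per minute.
Memoryless: the residual past 2.86 is again Exp(λ).
P(1.76 < residual < 4.386) = e^(−λ·1.76) − e^(−λ·4.386) = 0.60778 − 0.28913 ≈ 0.3187.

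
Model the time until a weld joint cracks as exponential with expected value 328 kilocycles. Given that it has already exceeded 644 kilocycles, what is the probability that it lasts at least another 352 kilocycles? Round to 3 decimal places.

0.342

The rate is λ = 1/328 = 0.00304878 per kilocycle.
By the memoryless property, P(X > 644+352 | X > 644) = P(X > 352).
P(X > 352) = e^(−1.0732) ≈ 0.342.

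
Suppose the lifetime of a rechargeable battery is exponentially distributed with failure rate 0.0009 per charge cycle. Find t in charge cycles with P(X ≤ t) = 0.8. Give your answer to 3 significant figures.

1790

Set 1 − e^(−λt) = 0.8, so t = −ln(0.2)/λ = 1.6094/0.0009 ≈ 1788.26 charge cycles.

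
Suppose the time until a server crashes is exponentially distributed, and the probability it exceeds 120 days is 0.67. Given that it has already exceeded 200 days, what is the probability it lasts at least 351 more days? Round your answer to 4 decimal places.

0.3099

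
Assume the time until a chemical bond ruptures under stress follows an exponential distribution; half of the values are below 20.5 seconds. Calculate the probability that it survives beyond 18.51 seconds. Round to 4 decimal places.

For an exponential, median = ln(2)/λ, so λ = ln 2 / 20.5 = 0.0338121 per second.
P(X > 18.51) = e^(−λ·18.51) = e^(−0.62586) ≈ 0.5348.

0.5348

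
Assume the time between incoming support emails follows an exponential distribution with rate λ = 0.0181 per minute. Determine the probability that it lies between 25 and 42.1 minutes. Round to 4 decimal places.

0.1693

P(25 < X < 42.1) = e^(−λ·25) − e^(−λ·42.1) = 0.63604 − 0.46673 ≈ 0.1693.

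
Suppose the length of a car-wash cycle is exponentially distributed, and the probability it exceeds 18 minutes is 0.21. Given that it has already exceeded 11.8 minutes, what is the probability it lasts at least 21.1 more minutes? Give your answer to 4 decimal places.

0.1605

From e^(−λ·18) = 0.21, λ = −ln(0.21)/18 = 0.0867027.
Memoryless: P(X > 11.8+21.1 | X > 11.8) = P(X > 21.1) = e^(−0.0867027·21.1) ≈ 0.1605.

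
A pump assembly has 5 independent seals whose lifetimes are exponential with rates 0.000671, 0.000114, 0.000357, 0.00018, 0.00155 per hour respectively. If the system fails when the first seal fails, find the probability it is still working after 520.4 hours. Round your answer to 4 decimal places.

0.2243

The time to first failure is exponential with rate Σλ = 0.000671 + 0.000114 + 0.000357 + 0.00018 + 0.00155 = 0.002872.
P(min > 520.4) = e^(−0.002872·520.4) = e^(−1.4946) ≈ 0.2243.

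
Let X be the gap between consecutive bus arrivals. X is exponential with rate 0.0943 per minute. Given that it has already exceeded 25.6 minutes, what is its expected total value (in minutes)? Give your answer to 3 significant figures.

36.2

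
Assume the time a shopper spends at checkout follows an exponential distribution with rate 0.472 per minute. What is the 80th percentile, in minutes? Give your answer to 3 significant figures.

3.41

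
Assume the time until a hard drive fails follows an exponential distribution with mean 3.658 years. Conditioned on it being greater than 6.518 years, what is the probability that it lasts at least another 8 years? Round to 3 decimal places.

The rate is λ = 1/3.658 = 0.273373 per year.
The exponential is memoryless, so the remaining time is again Exp(λ): the condition X > 6.518 is irrelevant.
P(X > 8) = e^(−2.187) ≈ 0.112.

0.112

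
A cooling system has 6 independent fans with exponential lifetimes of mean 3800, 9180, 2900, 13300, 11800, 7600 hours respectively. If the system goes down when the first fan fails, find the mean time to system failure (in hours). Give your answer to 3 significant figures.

992

The first failure time is exponential with rate Σλ_i = 1/3800 + 1/9180 + 1/2900 + 1/13300 + 1/11800 + 1/7600 = 0.00100843 per hour.
E[min] = 1/Σλ = 1/0.00100843 = 991.64 hours.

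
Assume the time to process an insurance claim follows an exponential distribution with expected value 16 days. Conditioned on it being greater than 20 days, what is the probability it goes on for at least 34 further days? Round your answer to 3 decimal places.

The rate is λ = 1/16 = 0.0625 per day.
The exponential is memoryless, so the remaining time is again Exp(λ): the condition X > 20 is irrelevant.
P(X > 34) = e^(−2.125) ≈ 0.119.

0.119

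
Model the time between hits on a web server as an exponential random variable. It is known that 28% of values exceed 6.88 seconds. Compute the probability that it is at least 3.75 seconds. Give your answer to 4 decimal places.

e^(−λ·6.88) = 0.28 ⇒ λ = −ln(0.28)/6.88 = 0.185024.
P(X > 3.75) = e^(−0.185024·3.75) = e^(−0.69384) ≈ 0.4997.

0.4997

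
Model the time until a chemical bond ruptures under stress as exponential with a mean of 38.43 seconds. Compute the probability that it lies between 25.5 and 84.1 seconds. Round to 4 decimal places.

0.4029

The rate is λ = 1/38.43 = 0.0260213 per second.
P(25.5 < X < 84.1) = e^(−λ·25.5) − e^(−λ·84.1) = 0.51502 − 0.11210 ≈ 0.4029.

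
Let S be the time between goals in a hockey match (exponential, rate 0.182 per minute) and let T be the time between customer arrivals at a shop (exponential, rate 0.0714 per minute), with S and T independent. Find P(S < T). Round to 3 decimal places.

0.718

λ_1 = 0.182, λ_2 = 0.0714.
For independent exponentials, P(S < T) = λ_1/(λ_1+λ_2) = 0.182/0.2534 ≈ 0.718.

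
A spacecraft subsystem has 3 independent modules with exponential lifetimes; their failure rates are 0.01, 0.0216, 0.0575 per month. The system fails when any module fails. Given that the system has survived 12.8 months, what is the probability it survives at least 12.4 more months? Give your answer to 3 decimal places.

Time to first failure ~ Exp(Σλ) with Σλ = 0.0891.
By memorylessness, P(T > 12.8+12.4 | T > 12.8) = P(T > 12.4) = e^(−0.0891·12.4) ≈ 0.331.

0.331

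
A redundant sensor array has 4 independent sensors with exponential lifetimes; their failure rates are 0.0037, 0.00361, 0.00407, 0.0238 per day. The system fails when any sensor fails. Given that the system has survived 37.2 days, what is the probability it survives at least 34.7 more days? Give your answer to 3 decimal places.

0.295

Time to first failure ~ Exp(Σλ) with Σλ = 0.03518.
By memorylessness, P(T > 37.2+34.7 | T > 37.2) = P(T > 34.7) = e^(−0.03518·34.7) ≈ 0.295.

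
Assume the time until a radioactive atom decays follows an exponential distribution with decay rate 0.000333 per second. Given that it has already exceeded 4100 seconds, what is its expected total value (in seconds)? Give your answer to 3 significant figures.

By memorylessness, E[X | X > 4100] = 4100 + 1/λ = 4100 + 3003 = 7103 seconds.

7100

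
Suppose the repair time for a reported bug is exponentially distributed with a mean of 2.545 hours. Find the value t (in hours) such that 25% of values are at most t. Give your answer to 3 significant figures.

0.732

The rate is λ = 1/2.545 = 0.392927 per hour.
Set 1 − e^(−λt) = 0.25, so t = −ln(0.75)/λ = 0.28768/0.392927 ≈ 0.732151 hours.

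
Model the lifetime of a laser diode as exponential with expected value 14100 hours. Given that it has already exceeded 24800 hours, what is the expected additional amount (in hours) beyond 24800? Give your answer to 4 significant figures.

The rate is λ = 1/14100 = 0.000070922 per hour.
By memorylessness, the remaining amount past any threshold is again Exp(λ) with mean 1/λ = 14100 hours.

14100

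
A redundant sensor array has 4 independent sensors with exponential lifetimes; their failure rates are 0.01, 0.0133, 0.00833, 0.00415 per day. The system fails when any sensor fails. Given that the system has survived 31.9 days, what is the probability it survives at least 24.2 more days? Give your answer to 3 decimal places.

Time to first failure ~ Exp(Σλ) with Σλ = 0.03578.
By memorylessness, P(T > 31.9+24.2 | T > 31.9) = P(T > 24.2) = e^(−0.03578·24.2) ≈ 0.421.

0.421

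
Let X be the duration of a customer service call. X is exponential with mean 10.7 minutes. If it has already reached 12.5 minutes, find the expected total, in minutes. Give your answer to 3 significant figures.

The rate is λ = 1/10.7 = 0.0934579 per minute.
By memorylessness, E[X | X > 12.5] = 12.5 + 1/λ = 12.5 + 10.7 = 23.2 minutes.

23.2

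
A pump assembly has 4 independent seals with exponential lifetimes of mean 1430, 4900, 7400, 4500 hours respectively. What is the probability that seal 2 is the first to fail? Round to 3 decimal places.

0.162

Rates: λ_i = 1/mean_i → 0.000699301, 0.000204082, 0.000135135, 0.000222222; Σλ = 0.00126074.
P(seal 2 first) = λ_2/Σλ = 0.000204082/0.00126074 ≈ 0.162.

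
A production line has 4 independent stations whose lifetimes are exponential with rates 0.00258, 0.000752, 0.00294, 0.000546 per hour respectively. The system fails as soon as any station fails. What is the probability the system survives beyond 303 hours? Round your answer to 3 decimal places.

The time to first failure is exponential with rate Σλ = 0.00258 + 0.000752 + 0.00294 + 0.000546 = 0.006818.
P(min > 303) = e^(−0.006818·303) = e^(−2.0659) ≈ 0.127.

0.127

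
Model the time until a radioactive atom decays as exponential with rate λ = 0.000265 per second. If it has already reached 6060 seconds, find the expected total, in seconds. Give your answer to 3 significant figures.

9830

By memorylessness, E[X | X > 6060] = 6060 + 1/λ = 6060 + 3773.58 = 9833.58 seconds.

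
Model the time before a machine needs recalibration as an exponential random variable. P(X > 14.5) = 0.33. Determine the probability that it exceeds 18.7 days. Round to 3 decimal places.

0.239

e^(−λ·14.5) = 0.33 ⇒ λ = −ln(0.33)/14.5 = 0.0764595.
P(X > 18.7) = e^(−0.0764595·18.7) = e^(−1.4298) ≈ 0.239.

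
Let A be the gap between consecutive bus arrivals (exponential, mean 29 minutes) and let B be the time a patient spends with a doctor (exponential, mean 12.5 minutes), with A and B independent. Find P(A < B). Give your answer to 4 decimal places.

0.3012

λ_1 = 1/29 = 0.0344828, λ_2 = 1/12.5 = 0.08.
For independent exponentials, P(A < B) = λ_1/(λ_1+λ_2) = 0.0344828/0.114483 ≈ 0.3012.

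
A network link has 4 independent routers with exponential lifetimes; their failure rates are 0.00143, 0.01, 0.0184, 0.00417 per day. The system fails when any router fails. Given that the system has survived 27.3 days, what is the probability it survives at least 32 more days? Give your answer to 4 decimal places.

0.3369

Time to first failure ~ Exp(Σλ) with Σλ = 0.034.
By memorylessness, P(T > 27.3+32 | T > 27.3) = P(T > 32) = e^(−0.034·32) ≈ 0.3369.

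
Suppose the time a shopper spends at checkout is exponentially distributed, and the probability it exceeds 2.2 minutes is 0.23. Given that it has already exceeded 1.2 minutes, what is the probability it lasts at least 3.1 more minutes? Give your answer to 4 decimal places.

From e^(−λ·2.2) = 0.23, λ = −ln(0.23)/2.2 = 0.668035.
Memoryless: P(X > 1.2+3.1 | X > 1.2) = P(X > 3.1) = e^(−0.668035·3.1) ≈ 0.1261.

0.1261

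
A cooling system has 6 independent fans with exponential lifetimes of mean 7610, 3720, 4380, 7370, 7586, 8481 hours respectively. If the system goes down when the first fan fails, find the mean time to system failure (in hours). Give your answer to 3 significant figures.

The first failure time is exponential with rate Σλ_i = 1/7610 + 1/3720 + 1/4380 + 1/7370 + 1/7586 + 1/8481 = 0.00101395 per hour.
E[min] = 1/Σλ = 1/0.00101395 = 986.241 hours.

986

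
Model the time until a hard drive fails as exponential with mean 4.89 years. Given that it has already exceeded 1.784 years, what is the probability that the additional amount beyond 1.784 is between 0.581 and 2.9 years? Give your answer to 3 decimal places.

The rate is λ = 1/4.89 = 0.204499 per year.
Memoryless: the residual past 1.784 is again Exp(λ).
P(0.581 < residual < 2.9) = e^(−λ·0.581) − e^(−λ·2.9) = 0.88797 − 0.55264 ≈ 0.335.

0.335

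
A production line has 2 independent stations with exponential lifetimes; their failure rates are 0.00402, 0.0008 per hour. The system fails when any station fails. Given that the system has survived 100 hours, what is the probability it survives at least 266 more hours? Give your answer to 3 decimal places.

0.277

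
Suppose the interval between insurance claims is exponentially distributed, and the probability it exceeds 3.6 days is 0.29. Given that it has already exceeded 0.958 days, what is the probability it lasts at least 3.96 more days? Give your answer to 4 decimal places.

0.2562

From e^(−λ·3.6) = 0.29, λ = −ln(0.29)/3.6 = 0.343854.
Memoryless: P(X > 0.958+3.96 | X > 0.958) = P(X > 3.96) = e^(−0.343854·3.96) ≈ 0.2562.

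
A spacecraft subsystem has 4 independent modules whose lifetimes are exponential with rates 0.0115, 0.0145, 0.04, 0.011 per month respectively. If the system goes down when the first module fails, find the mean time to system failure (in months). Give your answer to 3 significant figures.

The time to first failure is exponential with rate Σλ = 0.0115 + 0.0145 + 0.04 + 0.011 = 0.077.
E[min] = 1/Σλ = 1/0.077 = 12.987 months.

13.0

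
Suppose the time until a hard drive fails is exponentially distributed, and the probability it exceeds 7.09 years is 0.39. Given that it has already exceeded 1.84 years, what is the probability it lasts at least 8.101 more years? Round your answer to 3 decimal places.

From e^(−λ·7.09) = 0.39, λ = −ln(0.39)/7.09 = 0.132808.
Memoryless: P(X > 1.84+8.101 | X > 1.84) = P(X > 8.101) = e^(−0.132808·8.101) ≈ 0.341.

0.341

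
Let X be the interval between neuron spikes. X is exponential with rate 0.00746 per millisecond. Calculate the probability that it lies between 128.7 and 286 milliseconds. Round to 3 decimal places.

P(128.7 < X < 286) = e^(−λ·128.7) − e^(−λ·286) = 0.38285 − 0.11841 ≈ 0.264.

0.264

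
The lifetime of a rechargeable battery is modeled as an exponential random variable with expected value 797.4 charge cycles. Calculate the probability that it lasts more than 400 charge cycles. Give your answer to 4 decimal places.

0.6055

The rate is λ = 1/797.4 = 0.00125408 per charge cycle.
P(X > 400) = e^(−λ·400) = e^(−0.50163) ≈ 0.6055.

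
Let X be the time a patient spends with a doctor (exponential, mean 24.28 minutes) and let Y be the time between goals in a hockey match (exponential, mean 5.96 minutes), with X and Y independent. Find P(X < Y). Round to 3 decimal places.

0.197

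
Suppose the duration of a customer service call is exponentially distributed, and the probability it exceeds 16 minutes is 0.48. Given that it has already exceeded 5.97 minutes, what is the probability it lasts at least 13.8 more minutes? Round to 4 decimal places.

0.5310

From e^(−λ·16) = 0.48, λ = −ln(0.48)/16 = 0.0458731.
Memoryless: P(X > 5.97+13.8 | X > 5.97) = P(X > 13.8) = e^(−0.0458731·13.8) ≈ 0.5310.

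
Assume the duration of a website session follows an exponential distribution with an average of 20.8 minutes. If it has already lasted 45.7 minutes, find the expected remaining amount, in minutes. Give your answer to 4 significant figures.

The rate is λ = 1/20.8 = 0.0480769 per minute.
By memorylessness, the remaining amount past any threshold is again Exp(λ) with mean 1/λ = 20.8 minutes.

20.80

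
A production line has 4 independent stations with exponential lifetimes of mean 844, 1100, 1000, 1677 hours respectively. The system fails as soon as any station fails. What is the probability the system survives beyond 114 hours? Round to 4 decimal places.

0.6566

The first failure time is exponential with rate Σλ_i = 1/844 + 1/1100 + 1/1000 + 1/1677 = 0.00369023 per hour.
P(min > 114) = e^(−0.00369023·114) = e^(−0.42069) ≈ 0.6566.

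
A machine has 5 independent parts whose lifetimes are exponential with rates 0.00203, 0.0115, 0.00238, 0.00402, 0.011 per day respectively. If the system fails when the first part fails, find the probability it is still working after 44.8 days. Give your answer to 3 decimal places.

The time to first failure is exponential with rate Σλ = 0.00203 + 0.0115 + 0.00238 + 0.00402 + 0.011 = 0.03093.
P(min > 44.8) = e^(−0.03093·44.8) = e^(−1.3857) ≈ 0.250.

0.250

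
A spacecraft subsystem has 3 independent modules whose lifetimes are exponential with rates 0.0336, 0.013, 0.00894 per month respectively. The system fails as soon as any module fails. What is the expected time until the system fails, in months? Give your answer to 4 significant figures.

18.01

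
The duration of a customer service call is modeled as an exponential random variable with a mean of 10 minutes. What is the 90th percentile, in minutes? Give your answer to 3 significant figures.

The rate is λ = 1/10 = 0.1 per minute.
Set 1 − e^(−λt) = 0.9, so t = −ln(0.1)/λ = 2.3026/0.1 ≈ 23.0259 minutes.

23.0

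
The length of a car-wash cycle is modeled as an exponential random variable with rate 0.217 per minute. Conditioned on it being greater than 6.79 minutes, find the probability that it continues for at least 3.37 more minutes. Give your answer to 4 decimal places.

The exponential is memoryless, so the remaining time is again Exp(λ): the condition X > 6.79 is irrelevant.
P(X > 3.37) = e^(−0.73129) ≈ 0.4813.

0.4813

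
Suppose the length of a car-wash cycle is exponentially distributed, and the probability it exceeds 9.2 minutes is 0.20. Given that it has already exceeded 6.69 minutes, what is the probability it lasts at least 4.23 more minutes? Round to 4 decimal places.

0.4771

From e^(−λ·9.2) = 0.20, λ = −ln(0.20)/9.2 = 0.174939.
Memoryless: P(X > 6.69+4.23 | X > 6.69) = P(X > 4.23) = e^(−0.174939·4.23) ≈ 0.4771.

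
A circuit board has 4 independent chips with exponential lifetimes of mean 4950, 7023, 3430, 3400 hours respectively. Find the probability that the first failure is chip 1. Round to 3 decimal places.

0.217

Rates: λ_i = 1/mean_i → 0.00020202, 0.000142389, 0.000291545, 0.000294118; Σλ = 0.000930072.
P(chip 1 first) = λ_1/Σλ = 0.00020202/0.000930072 ≈ 0.217.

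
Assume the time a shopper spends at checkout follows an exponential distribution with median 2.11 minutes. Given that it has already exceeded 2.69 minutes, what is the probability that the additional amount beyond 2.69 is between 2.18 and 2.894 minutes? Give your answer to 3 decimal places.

0.102

For an exponential, median = ln(2)/λ, so λ = ln 2 / 2.11 = 0.328506 per minute.
Memoryless: the residual past 2.69 is again Exp(λ).
P(2.18 < residual < 2.894) = e^(−λ·2.18) − e^(−λ·2.894) = 0.48863 − 0.38647 ≈ 0.102.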